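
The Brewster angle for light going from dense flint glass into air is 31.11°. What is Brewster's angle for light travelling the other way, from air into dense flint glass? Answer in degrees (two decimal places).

θ_B' ≈ 58.89°

tan θ_B' = n₁/n₂ = 1/tan θ_B, so θ_B' = 90° − θ_B.
θ_B' = 90° − 31.11° = 58.89°.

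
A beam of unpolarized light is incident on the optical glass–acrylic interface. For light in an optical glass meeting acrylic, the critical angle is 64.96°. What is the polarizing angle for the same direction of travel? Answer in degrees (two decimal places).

θ_B ≈ 42.18°

At the critical angle sin θ_c = n₂/n₁, giving n₂/n₁ = sin 64.96° = 0.9060.
Then tan θ_B = n₂/n₁ = 0.9060, so θ_B = arctan 0.9060 = 42.18°.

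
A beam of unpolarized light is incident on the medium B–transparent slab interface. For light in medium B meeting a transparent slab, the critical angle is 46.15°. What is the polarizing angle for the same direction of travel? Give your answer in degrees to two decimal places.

At the critical angle sin θ_c = n₂/n₁, giving n₂/n₁ = sin 46.15° = 0.7212.
Then tan θ_B = n₂/n₁ = 0.7212, so θ_B = arctan 0.7212 = 35.80°.

θ_B ≈ 35.80°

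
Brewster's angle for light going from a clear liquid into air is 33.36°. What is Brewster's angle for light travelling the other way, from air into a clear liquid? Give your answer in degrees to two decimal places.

θ_B' ≈ 56.64°

The two Brewster angles are complementary: θ_B' = 90° − θ_B = 90° − 33.36° = 56.64°.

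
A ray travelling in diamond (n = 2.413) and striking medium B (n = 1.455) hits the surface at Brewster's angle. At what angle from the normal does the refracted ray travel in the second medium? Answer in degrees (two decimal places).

θ_t ≈ 58.91°

tan θ_B = n₂/n₁ = 1.455/2.413 = 0.6030, so θ_B = 31.09°.
The refracted ray is perpendicular to the reflected ray, so θ_t = 90° − θ_B = 58.91°.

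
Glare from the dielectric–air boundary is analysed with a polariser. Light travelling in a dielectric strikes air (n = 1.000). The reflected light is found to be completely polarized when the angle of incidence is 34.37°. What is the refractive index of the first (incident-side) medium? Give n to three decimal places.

Brewster's law: tan θ_B = n₂/n₁ (light incident in a dielectric, refracted into air).
n₁ = n₂ / tan θ_B = 1.000 / tan 34.37° = 1.462.

n ≈ 1.462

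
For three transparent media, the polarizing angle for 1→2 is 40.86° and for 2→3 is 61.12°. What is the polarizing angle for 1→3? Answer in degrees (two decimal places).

tan θ_B(1→2) = n₂/n₁ = tan 40.86° = 0.8650.
tan θ_B(2→3) = n₃/n₂ = tan 61.12° = 1.8130.
So n₃/n₁ = (n₂/n₁)(n₃/n₂) = 0.8650 × 1.8130 = 1.5682.
θ_B(1→3) = arctan(1.5682) = 57.48°.

θ_B ≈ 57.48°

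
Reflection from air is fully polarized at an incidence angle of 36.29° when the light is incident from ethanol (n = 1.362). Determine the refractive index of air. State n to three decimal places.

Brewster's law: tan θ_B = n₂/n₁ (light incident in ethanol, refracted into air).
n₂ = n₁ tan θ_B = 1.362 × tan 36.29° = 1.000.

n ≈ 1.000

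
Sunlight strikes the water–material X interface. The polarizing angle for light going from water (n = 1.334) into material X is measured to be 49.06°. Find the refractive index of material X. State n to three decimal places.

Full polarization of the reflected beam means tan θ_B = n₂/n₁, where n₁ is the incident medium (water).
n₂ = n₁ tan θ_B = 1.334 × tan 49.06° = 1.538.

n ≈ 1.538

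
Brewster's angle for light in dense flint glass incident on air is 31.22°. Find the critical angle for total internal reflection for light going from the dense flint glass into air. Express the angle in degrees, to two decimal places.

θ_c ≈ 37.31°

From Brewster, n₂/n₁ = tan θ_B = tan 31.22° = 0.6061.
Then sin θ_c = n₂/n₁ = 0.6061, so θ_c = arcsin 0.6061 = 37.31°.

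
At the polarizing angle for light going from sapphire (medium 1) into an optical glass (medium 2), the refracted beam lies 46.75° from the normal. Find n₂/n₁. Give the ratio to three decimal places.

At Brewster incidence θ_B = 90° − θ_t = 90° − 46.75° = 43.25°.
Then n₂/n₁ = tan θ_B = tan 43.25° = 0.941.

n₂/n₁ ≈ 0.941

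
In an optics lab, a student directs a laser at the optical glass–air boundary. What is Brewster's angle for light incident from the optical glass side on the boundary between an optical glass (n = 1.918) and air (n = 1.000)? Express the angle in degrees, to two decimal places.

tan θ_B = n₂/n₁ = 1.000/1.918 = 0.5214.
θ_B = arctan(0.5214) = 27.54°.

θ_B ≈ 27.54°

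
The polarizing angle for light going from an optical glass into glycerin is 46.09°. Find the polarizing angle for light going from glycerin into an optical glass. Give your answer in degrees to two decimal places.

tan θ_B' = n₁/n₂ = 1/tan θ_B, so θ_B' = 90° − θ_B.
θ_B' = 90° − 46.09° = 43.91°.

θ_B' ≈ 43.91°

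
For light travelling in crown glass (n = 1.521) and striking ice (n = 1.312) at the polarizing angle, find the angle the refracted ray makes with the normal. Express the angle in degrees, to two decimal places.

tan θ_B = n₂/n₁ = 1.312/1.521 = 0.8626, so θ_B = 40.78°.
Since θ_B + θ_t = 90° at Brewster incidence, θ_t = 90° − 40.78° = 49.22°.

θ_t ≈ 49.22°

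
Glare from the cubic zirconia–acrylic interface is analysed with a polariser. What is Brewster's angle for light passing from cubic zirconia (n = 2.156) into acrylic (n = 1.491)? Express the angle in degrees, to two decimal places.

The reflected p-component vanishes when tan θ_B = n₂/n₁.
Brewster's condition: tan θ_B = n₂/n₁ = 1.491/2.156 = 0.6916. Taking the arctangent, θ_B = 34.67°.

θ_B ≈ 34.67°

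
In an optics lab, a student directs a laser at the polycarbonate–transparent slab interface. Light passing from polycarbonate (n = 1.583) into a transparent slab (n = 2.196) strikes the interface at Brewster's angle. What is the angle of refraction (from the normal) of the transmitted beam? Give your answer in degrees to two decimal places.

θ_t ≈ 35.79°

First find Brewster's angle: tan θ_B = 2.196/1.583 = 1.3872, giving θ_B = 54.21°.
The refracted ray is perpendicular to the reflected ray, so θ_t = 90° − θ_B = 35.79°.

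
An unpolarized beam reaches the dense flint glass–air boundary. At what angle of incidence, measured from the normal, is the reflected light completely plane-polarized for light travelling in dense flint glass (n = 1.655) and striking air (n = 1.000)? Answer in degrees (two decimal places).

Brewster's condition: tan θ_B = n₂/n₁ = 1.000/1.655 = 0.6042.
So θ_B = arctan 0.6042 = 31.14°.

θ_B ≈ 31.14°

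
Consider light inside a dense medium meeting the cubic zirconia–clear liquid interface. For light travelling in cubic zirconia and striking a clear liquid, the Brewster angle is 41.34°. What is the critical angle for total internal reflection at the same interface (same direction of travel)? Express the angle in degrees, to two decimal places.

θ_c ≈ 61.61°

From Brewster, n₂/n₁ = tan θ_B = tan 41.34° = 0.8798.
Then sin θ_c = n₂/n₁ = 0.8798, so θ_c = arcsin 0.8798 = 61.61°.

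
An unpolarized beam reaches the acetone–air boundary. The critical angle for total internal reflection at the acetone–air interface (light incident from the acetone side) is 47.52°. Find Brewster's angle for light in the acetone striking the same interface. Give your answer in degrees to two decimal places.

θ_B ≈ 36.41°

sin θ_c = n₂/n₁, so n₂/n₁ = sin 47.52° = 0.7375.
Brewster: tan θ_B = n₂/n₁ = 0.7375.
θ_B = arctan(0.7375) = 36.41°.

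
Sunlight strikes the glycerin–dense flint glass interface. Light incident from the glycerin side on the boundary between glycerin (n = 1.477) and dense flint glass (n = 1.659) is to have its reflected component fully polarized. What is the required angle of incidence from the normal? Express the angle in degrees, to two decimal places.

Brewster's condition: tan θ_B = n₂/n₁ = 1.659/1.477 = 1.1232.
So θ_B = arctan 1.1232 = 48.32°.

θ_B ≈ 48.32°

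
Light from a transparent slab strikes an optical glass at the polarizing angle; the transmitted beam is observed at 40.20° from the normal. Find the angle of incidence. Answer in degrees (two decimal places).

Since the reflected and refracted rays are at right angles at the polarizing angle, θ_B + θ_t = 90°.
θ_B = 90° − 40.20° = 49.80°.

θ_B ≈ 49.80°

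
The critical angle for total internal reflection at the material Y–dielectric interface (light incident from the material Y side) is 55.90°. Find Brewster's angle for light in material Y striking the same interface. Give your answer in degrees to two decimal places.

θ_B ≈ 39.63°

n₂/n₁ = sin θ_c = sin 55.90° = 0.8281.
tan θ_B equals the same ratio, so θ_B = arctan(0.8281) = 39.63°.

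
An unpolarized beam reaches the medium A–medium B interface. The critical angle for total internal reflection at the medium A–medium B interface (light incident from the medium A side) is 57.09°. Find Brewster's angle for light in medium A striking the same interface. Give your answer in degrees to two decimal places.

θ_B ≈ 40.01°

At the critical angle sin θ_c = n₂/n₁, giving n₂/n₁ = sin 57.09° = 0.8395.
Then tan θ_B = n₂/n₁ = 0.8395, so θ_B = arctan 0.8395 = 40.01°.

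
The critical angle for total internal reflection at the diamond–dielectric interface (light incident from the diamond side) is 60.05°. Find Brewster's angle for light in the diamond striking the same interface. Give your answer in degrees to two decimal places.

θ_B ≈ 40.91°

n₂/n₁ = sin θ_c = sin 60.05° = 0.8665.
tan θ_B equals the same ratio, so θ_B = arctan(0.8665) = 40.91°.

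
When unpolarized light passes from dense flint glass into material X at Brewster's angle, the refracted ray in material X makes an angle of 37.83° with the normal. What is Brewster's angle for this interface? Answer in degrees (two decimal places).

θ_B ≈ 52.17°

Since the reflected and refracted rays are at right angles at the polarizing angle, θ_B + θ_t = 90°.
θ_B = 90° − 37.83° = 52.17°.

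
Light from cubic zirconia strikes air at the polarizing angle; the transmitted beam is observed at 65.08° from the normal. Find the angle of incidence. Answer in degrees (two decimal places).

θ_B ≈ 24.92°

Brewster's condition makes the reflected and refracted beams perpendicular: θ_B + θ_t = 90°.
So θ_B = 90° − θ_t = 90° − 65.08° = 24.92°.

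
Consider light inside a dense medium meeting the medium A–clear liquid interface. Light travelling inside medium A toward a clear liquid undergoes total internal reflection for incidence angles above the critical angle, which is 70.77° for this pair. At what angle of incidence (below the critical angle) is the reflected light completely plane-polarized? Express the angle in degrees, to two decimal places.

θ_B ≈ 43.36°

At the critical angle sin θ_c = n₂/n₁, giving n₂/n₁ = sin 70.77° = 0.9442.
Then tan θ_B = n₂/n₁ = 0.9442, so θ_B = arctan 0.9442 = 43.36°.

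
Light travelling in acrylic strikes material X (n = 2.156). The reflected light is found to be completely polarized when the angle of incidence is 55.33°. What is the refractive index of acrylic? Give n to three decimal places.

Full polarization of the reflected beam means tan θ_B = n₂/n₁, where n₁ is the incident medium (acrylic).
n₁ = n₂ / tan θ_B = 2.156 / tan 55.33° = 1.491.

n ≈ 1.491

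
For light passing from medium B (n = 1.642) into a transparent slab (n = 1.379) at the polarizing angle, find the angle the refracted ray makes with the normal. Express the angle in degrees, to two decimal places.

θ_t ≈ 49.98°

First find Brewster's angle: tan θ_B = 1.379/1.642 = 0.8398, giving θ_B = 40.02°.
At Brewster's angle the reflected and refracted rays are perpendicular, so θ_t = 90° − θ_B = 90° − 40.02° = 49.98°.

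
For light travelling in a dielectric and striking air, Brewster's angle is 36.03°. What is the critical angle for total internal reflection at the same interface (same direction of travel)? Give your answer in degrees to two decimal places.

n₂/n₁ = tan 36.03° = 0.7273; the critical angle satisfies sin θ_c = n₂/n₁.
θ_c = arcsin(0.7273) = 46.66°.

θ_c ≈ 46.66°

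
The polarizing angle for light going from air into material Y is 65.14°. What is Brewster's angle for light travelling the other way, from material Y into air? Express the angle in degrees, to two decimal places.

θ_B' ≈ 24.86°

Reversing the direction swaps n₁ and n₂, so tan θ_B' = 1/tan θ_B and θ_B' = 90° − θ_B.
Hence θ_B' = 90° − 65.14° = 24.86°.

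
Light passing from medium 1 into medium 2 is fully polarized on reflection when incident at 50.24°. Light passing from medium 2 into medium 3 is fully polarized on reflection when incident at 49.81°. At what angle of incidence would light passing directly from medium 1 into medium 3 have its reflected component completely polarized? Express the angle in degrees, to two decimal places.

Each Brewster angle gives a ratio: n₂/n₁ = tan 50.24° = 1.2019, n₃/n₂ = tan 49.81° = 1.1838.
Multiplying, n₃/n₁ = 1.2019 × 1.1838 = 1.4228, and θ_B(1→3) = arctan 1.4228 = 54.90°.

θ_B ≈ 54.90°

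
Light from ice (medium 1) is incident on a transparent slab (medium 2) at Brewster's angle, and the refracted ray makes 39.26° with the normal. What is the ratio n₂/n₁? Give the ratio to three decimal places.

At Brewster incidence θ_B = 90° − θ_t = 90° − 39.26° = 50.74°.
tan θ_B = n₂/n₁, so n₂/n₁ = tan 50.74° = 1.224.

n₂/n₁ ≈ 1.224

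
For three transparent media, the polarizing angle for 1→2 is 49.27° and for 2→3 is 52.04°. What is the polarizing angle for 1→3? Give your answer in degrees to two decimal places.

θ_B ≈ 56.11°

Each Brewster angle gives a ratio: n₂/n₁ = tan 49.27° = 1.1614, n₃/n₂ = tan 52.04° = 1.2818.
n₃/n₁ = 1.4886. Then tan θ_B(1→3) = n₃/n₁, so θ_B(1→3) = arctan(1.4886) = 56.11°.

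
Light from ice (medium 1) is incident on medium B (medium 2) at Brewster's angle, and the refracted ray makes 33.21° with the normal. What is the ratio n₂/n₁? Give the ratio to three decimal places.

θ_B + θ_t = 90°, so θ_B = 90° − 33.21° = 56.79°.
Then n₂/n₁ = tan θ_B = tan 56.79° = 1.528.

n₂/n₁ ≈ 1.528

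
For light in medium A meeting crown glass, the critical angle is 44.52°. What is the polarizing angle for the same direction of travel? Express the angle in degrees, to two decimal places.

θ_B ≈ 35.04°

At the critical angle sin θ_c = n₂/n₁, giving n₂/n₁ = sin 44.52° = 0.7012.
Then tan θ_B = n₂/n₁ = 0.7012, so θ_B = arctan 0.7012 = 35.04°.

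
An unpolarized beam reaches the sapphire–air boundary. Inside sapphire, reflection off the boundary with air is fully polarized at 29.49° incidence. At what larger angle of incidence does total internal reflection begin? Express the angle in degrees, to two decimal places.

tan θ_B = n₂/n₁ = tan 29.49° = 0.5655.
Total internal reflection: sin θ_c = n₂/n₁ = 0.5655.
θ_c = arcsin(0.5655) = 34.44°.

θ_c ≈ 34.44°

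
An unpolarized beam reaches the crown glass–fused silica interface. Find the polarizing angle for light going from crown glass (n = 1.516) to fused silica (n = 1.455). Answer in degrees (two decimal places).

At Brewster's angle the reflected and refracted rays are perpendicular, which with Snell's law gives tan θ_B = n₂/n₁.
Brewster's condition: tan θ_B = n₂/n₁ = 1.455/1.516 = 0.9598.
θ_B = arctan(0.9598) = 43.82°.

θ_B ≈ 43.82°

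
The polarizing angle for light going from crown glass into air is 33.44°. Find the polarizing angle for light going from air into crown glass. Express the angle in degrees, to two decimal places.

The two Brewster angles are complementary: θ_B' = 90° − θ_B = 90° − 33.44° = 56.56°.

θ_B' ≈ 56.56°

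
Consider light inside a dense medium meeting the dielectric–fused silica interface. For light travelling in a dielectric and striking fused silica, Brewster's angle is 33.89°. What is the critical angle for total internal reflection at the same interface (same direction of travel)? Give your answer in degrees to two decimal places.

From Brewster, n₂/n₁ = tan θ_B = tan 33.89° = 0.6717.
Then sin θ_c = n₂/n₁ = 0.6717, so θ_c = arcsin 0.6717 = 42.20°.

θ_c ≈ 42.20°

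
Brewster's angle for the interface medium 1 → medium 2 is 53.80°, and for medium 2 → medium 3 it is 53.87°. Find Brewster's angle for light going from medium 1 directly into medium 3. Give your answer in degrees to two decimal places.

θ_B ≈ 61.88°

n₂/n₁ = tan 53.80° = 1.3663 and n₃/n₂ = tan 53.87° = 1.3698.
Multiplying, n₃/n₁ = 1.3663 × 1.3698 = 1.8716, and θ_B(1→3) = arctan 1.8716 = 61.88°.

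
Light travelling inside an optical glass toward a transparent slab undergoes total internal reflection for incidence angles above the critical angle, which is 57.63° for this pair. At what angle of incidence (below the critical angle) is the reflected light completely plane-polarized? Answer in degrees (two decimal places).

At the critical angle sin θ_c = n₂/n₁, giving n₂/n₁ = sin 57.63° = 0.8446.
Then tan θ_B = n₂/n₁ = 0.8446, so θ_B = arctan 0.8446 = 40.18°.

θ_B ≈ 40.18°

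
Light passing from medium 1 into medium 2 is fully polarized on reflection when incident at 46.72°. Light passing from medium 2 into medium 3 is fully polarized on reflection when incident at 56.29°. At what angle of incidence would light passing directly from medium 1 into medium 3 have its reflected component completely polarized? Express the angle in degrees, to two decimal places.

θ_B ≈ 57.86°

n₂/n₁ = tan 46.72° = 1.0619 and n₃/n₂ = tan 56.29° = 1.4989.
So n₃/n₁ = (n₂/n₁)(n₃/n₂) = 1.0619 × 1.4989 = 1.5917.
θ_B(1→3) = arctan(1.5917) = 57.86°.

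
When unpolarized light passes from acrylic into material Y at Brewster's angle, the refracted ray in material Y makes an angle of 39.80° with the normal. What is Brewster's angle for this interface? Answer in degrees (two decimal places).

Brewster's condition makes the reflected and refracted beams perpendicular: θ_B + θ_t = 90°.
So θ_B = 90° − θ_t = 90° − 39.80° = 50.20°.

θ_B ≈ 50.20°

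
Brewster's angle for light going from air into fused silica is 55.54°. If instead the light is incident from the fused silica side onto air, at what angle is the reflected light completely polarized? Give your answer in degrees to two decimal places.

θ_B' ≈ 34.46°

Reversing the direction swaps n₁ and n₂, so tan θ_B' = 1/tan θ_B and θ_B' = 90° − θ_B.
Hence θ_B' = 90° − 55.54° = 34.46°.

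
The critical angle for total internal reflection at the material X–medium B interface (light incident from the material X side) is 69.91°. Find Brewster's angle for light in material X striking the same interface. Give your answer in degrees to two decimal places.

n₂/n₁ = sin θ_c = sin 69.91° = 0.9392.
tan θ_B equals the same ratio, so θ_B = arctan(0.9392) = 43.20°.

θ_B ≈ 43.20°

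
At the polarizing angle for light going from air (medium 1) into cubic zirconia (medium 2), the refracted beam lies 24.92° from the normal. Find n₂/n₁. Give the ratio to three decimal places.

n₂/n₁ ≈ 2.152

θ_B + θ_t = 90°, so θ_B = 90° − 24.92° = 65.08°.
Then n₂/n₁ = tan θ_B = tan 65.08° = 2.152.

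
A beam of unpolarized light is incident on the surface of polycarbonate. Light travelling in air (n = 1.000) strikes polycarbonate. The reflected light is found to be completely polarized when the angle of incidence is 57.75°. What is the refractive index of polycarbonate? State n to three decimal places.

n ≈ 1.585

At Brewster's angle, tan θ_B = n₂/n₁ with n₁ on the incident side (air) and n₂ on the transmitted side (polycarbonate).
n₂ = n₁ tan θ_B = 1.000 × tan 57.75° = 1.585.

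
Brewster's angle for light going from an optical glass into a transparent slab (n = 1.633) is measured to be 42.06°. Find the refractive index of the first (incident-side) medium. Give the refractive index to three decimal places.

n ≈ 1.810

Brewster's law: tan θ_B = n₂/n₁ (light incident in an optical glass, refracted into a transparent slab).
n₁ = n₂ / tan θ_B = 1.633 / tan 42.06° = 1.810.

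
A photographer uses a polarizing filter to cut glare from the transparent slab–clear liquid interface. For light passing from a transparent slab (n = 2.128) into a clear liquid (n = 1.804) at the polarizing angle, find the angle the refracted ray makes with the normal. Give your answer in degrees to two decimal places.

θ_t ≈ 49.71°

tan θ_B = n₂/n₁ = 1.804/2.128 = 0.8477, so θ_B = 40.29°.
The refracted ray is perpendicular to the reflected ray, so θ_t = 90° − θ_B = 49.71°.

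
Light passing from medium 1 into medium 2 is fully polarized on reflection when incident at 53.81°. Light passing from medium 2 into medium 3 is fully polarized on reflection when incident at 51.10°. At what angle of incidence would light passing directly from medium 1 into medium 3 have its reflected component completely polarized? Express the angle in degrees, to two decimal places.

θ_B ≈ 59.44°

n₂/n₁ = tan 53.81° = 1.3668 and n₃/n₂ = tan 51.10° = 1.2393.
Multiplying, n₃/n₁ = 1.3668 × 1.2393 = 1.6939, and θ_B(1→3) = arctan 1.6939 = 59.44°.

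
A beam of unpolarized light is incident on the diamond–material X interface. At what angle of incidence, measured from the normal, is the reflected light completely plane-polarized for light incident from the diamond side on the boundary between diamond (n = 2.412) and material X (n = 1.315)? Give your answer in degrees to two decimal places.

tan θ_B = n₂/n₁ = 1.315/2.412 = 0.5452.
θ_B = arctan(0.5452) = 28.60°.

θ_B ≈ 28.60°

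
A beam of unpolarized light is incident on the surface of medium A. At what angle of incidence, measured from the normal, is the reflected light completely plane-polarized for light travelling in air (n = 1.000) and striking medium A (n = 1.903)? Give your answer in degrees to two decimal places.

θ_B ≈ 62.28°

Here n₂/n₁ = 1.903/1.000 = 1.9030, and Brewster's law gives tan θ_B = n₂/n₁.
θ_B = arctan(1.9030) = 62.28°.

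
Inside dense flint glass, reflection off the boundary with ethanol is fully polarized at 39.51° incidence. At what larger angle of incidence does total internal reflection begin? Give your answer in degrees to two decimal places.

n₂/n₁ = tan 39.51° = 0.8246; the critical angle satisfies sin θ_c = n₂/n₁.
θ_c = arcsin(0.8246) = 55.55°.

θ_c ≈ 55.55°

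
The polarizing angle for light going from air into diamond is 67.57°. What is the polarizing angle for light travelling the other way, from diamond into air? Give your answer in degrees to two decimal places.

θ_B' ≈ 22.43°

Reversing the direction swaps n₁ and n₂, so tan θ_B' = 1/tan θ_B and θ_B' = 90° − θ_B.
Hence θ_B' = 90° − 67.57° = 22.43°.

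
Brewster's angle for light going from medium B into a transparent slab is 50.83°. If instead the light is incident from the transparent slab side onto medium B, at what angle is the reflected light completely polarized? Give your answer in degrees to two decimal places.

The two Brewster angles are complementary: θ_B' = 90° − θ_B = 90° − 50.83° = 39.17°.

θ_B' ≈ 39.17°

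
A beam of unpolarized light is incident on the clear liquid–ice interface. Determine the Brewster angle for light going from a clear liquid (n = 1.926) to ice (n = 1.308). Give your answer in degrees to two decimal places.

Brewster's condition: tan θ_B = n₂/n₁ = 1.308/1.926 = 0.6791.
So θ_B = arctan 0.6791 = 34.18°.

θ_B ≈ 34.18°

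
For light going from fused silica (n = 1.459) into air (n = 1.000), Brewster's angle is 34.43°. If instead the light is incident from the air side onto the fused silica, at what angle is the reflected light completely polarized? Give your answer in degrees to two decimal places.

θ_B' ≈ 55.57°

tan θ_B' = n₁/n₂ = 1/tan θ_B, so θ_B' = 90° − θ_B.
θ_B' = 90° − 34.43° = 55.57°.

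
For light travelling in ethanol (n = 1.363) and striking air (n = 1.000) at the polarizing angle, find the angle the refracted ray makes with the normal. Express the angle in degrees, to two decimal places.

θ_t ≈ 53.73°

First find Brewster's angle: tan θ_B = 1.000/1.363 = 0.7337, giving θ_B = 36.27°.
The refracted ray is perpendicular to the reflected ray, so θ_t = 90° − θ_B = 53.73°.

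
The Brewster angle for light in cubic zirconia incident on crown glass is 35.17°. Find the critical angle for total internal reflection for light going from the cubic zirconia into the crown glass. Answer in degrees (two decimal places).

From Brewster, n₂/n₁ = tan θ_B = tan 35.17° = 0.7046.
Then sin θ_c = n₂/n₁ = 0.7046, so θ_c = arcsin 0.7046 = 44.80°.

θ_c ≈ 44.80°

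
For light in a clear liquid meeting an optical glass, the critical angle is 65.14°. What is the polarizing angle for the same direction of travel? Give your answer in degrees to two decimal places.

n₂/n₁ = sin θ_c = sin 65.14° = 0.9073.
tan θ_B equals the same ratio, so θ_B = arctan(0.9073) = 42.22°.

θ_B ≈ 42.22°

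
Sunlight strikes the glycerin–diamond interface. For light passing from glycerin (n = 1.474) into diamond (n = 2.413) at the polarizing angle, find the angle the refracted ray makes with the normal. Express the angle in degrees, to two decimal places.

θ_t ≈ 31.42°

θ_B = arctan(n₂/n₁) = arctan(2.413/1.474) = 58.58°.
The refracted ray is perpendicular to the reflected ray, so θ_t = 90° − θ_B = 31.42°.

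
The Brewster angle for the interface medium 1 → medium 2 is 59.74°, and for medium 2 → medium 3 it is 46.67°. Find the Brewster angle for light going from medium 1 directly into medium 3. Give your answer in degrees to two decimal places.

θ_B ≈ 61.17°

tan θ_B(1→2) = n₂/n₁ = tan 59.74° = 1.7140.
tan θ_B(2→3) = n₃/n₂ = tan 46.67° = 1.0601.
So n₃/n₁ = (n₂/n₁)(n₃/n₂) = 1.7140 × 1.0601 = 1.8170.
θ_B(1→3) = arctan(1.8170) = 61.17°.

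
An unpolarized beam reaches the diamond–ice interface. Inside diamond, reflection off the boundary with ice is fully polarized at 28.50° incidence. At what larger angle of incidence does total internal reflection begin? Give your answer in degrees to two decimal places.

θ_c ≈ 32.89°

From Brewster, n₂/n₁ = tan θ_B = tan 28.50° = 0.5430.
Then sin θ_c = n₂/n₁ = 0.5430, so θ_c = arcsin 0.5430 = 32.89°.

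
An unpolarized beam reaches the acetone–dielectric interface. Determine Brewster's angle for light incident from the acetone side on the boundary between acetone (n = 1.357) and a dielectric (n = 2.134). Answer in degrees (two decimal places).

θ_B ≈ 57.55°

The reflected p-component vanishes when tan θ_B = n₂/n₁.
tan θ_B = n₂/n₁ = 2.134/1.357 = 1.5726.
So θ_B = arctan 1.5726 = 57.55°.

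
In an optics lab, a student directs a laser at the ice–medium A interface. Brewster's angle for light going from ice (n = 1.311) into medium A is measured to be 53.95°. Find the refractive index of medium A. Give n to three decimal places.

n ≈ 1.801

Brewster's law: tan θ_B = n₂/n₁ (light incident in ice, refracted into medium A).
n₂ = n₁ tan θ_B = 1.311 × tan 53.95° = 1.801.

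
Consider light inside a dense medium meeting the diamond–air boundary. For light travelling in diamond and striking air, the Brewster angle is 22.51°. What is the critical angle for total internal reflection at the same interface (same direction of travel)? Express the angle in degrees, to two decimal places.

n₂/n₁ = tan 22.51° = 0.4144; the critical angle satisfies sin θ_c = n₂/n₁.
θ_c = arcsin(0.4144) = 24.48°.

θ_c ≈ 24.48°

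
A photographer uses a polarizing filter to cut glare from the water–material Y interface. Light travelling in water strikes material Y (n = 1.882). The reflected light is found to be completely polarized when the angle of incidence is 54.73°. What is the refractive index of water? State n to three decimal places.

n ≈ 1.331

At Brewster's angle, tan θ_B = n₂/n₁ with n₁ on the incident side (water) and n₂ on the transmitted side (material Y).
n₁ = n₂ / tan θ_B = 1.882 / tan 54.73° = 1.331.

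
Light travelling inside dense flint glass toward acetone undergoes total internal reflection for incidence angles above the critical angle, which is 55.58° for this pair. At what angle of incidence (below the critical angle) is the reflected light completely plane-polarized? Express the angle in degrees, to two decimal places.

At the critical angle sin θ_c = n₂/n₁, giving n₂/n₁ = sin 55.58° = 0.8249.
Then tan θ_B = n₂/n₁ = 0.8249, so θ_B = arctan 0.8249 = 39.52°.

θ_B ≈ 39.52°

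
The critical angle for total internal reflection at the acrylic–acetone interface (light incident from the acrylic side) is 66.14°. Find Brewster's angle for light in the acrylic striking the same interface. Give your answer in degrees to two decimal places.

sin θ_c = n₂/n₁, so n₂/n₁ = sin 66.14° = 0.9145.
Brewster: tan θ_B = n₂/n₁ = 0.9145.
θ_B = arctan(0.9145) = 42.44°.

θ_B ≈ 42.44°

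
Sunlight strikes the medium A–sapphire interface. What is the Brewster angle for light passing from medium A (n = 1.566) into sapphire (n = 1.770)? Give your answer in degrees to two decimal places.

θ_B ≈ 48.50°

tan θ_B = n₂/n₁ = 1.770/1.566 = 1.1303. Taking the arctangent, θ_B = 48.50°.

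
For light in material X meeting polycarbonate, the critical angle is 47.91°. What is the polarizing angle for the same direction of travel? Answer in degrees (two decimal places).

θ_B ≈ 36.58°

n₂/n₁ = sin θ_c = sin 47.91° = 0.7421.
tan θ_B equals the same ratio, so θ_B = arctan(0.7421) = 36.58°.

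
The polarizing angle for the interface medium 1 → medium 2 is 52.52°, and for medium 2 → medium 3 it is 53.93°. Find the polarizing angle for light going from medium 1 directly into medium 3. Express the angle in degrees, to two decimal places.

Each Brewster angle gives a ratio: n₂/n₁ = tan 52.52° = 1.3042, n₃/n₂ = tan 53.93° = 1.3729.
n₃/n₁ = 1.7904. Then tan θ_B(1→3) = n₃/n₁, so θ_B(1→3) = arctan(1.7904) = 60.82°.

θ_B ≈ 60.82°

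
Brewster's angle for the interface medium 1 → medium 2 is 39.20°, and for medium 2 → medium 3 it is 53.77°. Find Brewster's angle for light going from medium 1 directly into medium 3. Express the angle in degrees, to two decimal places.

Each Brewster angle gives a ratio: n₂/n₁ = tan 39.20° = 0.8156, n₃/n₂ = tan 53.77° = 1.3648.
So n₃/n₁ = (n₂/n₁)(n₃/n₂) = 0.8156 × 1.3648 = 1.1131.
θ_B(1→3) = arctan(1.1131) = 48.06°.

θ_B ≈ 48.06°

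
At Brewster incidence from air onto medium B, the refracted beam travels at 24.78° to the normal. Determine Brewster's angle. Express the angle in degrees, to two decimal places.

θ_B ≈ 65.22°

Brewster's condition makes the reflected and refracted beams perpendicular: θ_B + θ_t = 90°.
θ_B = 90° − 24.78° = 65.22°.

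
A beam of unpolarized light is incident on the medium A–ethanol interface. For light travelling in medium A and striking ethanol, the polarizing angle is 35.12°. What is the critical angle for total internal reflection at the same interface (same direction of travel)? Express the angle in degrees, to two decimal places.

θ_c ≈ 44.70°

tan θ_B = n₂/n₁ = tan 35.12° = 0.7033.
Total internal reflection: sin θ_c = n₂/n₁ = 0.7033.
θ_c = arcsin(0.7033) = 44.70°.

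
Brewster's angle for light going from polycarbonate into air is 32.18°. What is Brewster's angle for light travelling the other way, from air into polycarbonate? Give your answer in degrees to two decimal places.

θ_B' ≈ 57.82°

The two Brewster angles are complementary: θ_B' = 90° − θ_B = 90° − 32.18° = 57.82°.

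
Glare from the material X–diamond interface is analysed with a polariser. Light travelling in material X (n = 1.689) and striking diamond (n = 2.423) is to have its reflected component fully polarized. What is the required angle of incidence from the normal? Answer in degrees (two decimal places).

θ_B ≈ 55.12°

Brewster's condition: tan θ_B = n₂/n₁ = 2.423/1.689 = 1.4346.
θ_B = arctan(1.4346) = 55.12°.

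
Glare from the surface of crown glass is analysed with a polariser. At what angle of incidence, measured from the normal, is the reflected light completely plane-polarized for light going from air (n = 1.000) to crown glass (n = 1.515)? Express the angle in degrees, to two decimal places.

θ_B ≈ 56.57°

The reflected p-component vanishes when tan θ_B = n₂/n₁.
Here n₂/n₁ = 1.515/1.000 = 1.5150, and Brewster's law gives tan θ_B = n₂/n₁.
So θ_B = arctan 1.5150 = 56.57°.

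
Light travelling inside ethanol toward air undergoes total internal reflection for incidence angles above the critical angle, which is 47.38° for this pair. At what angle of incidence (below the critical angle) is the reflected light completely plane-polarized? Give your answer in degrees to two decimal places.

n₂/n₁ = sin θ_c = sin 47.38° = 0.7359.
tan θ_B equals the same ratio, so θ_B = arctan(0.7359) = 36.35°.

θ_B ≈ 36.35°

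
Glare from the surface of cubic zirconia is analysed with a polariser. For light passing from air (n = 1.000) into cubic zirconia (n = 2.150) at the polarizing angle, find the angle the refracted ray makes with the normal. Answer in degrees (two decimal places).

θ_t ≈ 24.94°

First find Brewster's angle: tan θ_B = 2.150/1.000 = 2.1500, giving θ_B = 65.06°.
The refracted ray is perpendicular to the reflected ray, so θ_t = 90° − θ_B = 24.94°.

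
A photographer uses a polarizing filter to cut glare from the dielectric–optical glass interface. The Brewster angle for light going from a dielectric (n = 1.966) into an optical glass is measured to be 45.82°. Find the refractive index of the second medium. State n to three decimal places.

Full polarization of the reflected beam means tan θ_B = n₂/n₁, where n₁ is the incident medium (a dielectric).
n₂ = n₁ tan θ_B = 1.966 × tan 45.82° = 2.023.

n ≈ 2.023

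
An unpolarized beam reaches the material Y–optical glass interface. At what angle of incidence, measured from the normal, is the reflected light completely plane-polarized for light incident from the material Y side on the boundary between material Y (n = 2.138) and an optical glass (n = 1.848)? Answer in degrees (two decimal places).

θ_B ≈ 40.84°

tan θ_B = n₂/n₁ = 1.848/2.138 = 0.8644.
So θ_B = arctan 0.8644 = 40.84°.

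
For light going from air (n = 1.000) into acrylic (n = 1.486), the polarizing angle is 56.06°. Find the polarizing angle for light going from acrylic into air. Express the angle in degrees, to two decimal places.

θ_B' ≈ 33.94°

The two Brewster angles are complementary: θ_B' = 90° − θ_B = 90° − 56.06° = 33.94°.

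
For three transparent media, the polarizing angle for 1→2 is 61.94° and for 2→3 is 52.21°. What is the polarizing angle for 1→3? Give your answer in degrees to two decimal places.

Each Brewster angle gives a ratio: n₂/n₁ = tan 61.94° = 1.8760, n₃/n₂ = tan 52.21° = 1.2897.
n₃/n₁ = 2.4194. Then tan θ_B(1→3) = n₃/n₁, so θ_B(1→3) = arctan(2.4194) = 67.54°.

θ_B ≈ 67.54°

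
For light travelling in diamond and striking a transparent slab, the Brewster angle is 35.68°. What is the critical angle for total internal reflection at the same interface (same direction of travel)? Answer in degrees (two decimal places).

θ_c ≈ 45.89°

tan θ_B = n₂/n₁ = tan 35.68° = 0.7180.
Total internal reflection: sin θ_c = n₂/n₁ = 0.7180.
θ_c = arcsin(0.7180) = 45.89°.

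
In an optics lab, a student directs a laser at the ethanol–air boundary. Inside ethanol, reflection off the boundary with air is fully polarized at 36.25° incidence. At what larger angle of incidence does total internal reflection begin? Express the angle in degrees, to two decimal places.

θ_c ≈ 47.16°

n₂/n₁ = tan 36.25° = 0.7332; the critical angle satisfies sin θ_c = n₂/n₁.
θ_c = arcsin(0.7332) = 47.16°.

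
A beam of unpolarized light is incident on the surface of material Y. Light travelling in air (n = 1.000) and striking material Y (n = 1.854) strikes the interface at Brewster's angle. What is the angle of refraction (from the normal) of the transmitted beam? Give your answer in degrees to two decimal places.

θ_t ≈ 28.34°

θ_B = arctan(n₂/n₁) = arctan(1.854/1.000) = 61.66°.
At Brewster's angle the reflected and refracted rays are perpendicular, so θ_t = 90° − θ_B = 90° − 61.66° = 28.34°.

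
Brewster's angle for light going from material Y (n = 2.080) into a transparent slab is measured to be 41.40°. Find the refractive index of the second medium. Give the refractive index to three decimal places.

Brewster's law: tan θ_B = n₂/n₁ (light incident in material Y, refracted into a transparent slab).
n₂ = n₁ tan θ_B = 2.080 × tan 41.40° = 1.834.

n ≈ 1.834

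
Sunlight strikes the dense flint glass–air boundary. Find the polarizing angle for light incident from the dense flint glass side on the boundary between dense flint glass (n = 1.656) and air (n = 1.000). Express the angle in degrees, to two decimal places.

θ_B ≈ 31.13°

The reflected p-component vanishes when tan θ_B = n₂/n₁.
Brewster's condition: tan θ_B = n₂/n₁ = 1.000/1.656 = 0.6039.
θ_B = arctan(0.6039) = 31.13°.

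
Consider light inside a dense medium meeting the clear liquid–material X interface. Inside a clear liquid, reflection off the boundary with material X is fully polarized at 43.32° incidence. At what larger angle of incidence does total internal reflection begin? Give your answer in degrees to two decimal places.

n₂/n₁ = tan 43.32° = 0.9430; the critical angle satisfies sin θ_c = n₂/n₁.
θ_c = arcsin(0.9430) = 70.56°.

θ_c ≈ 70.56°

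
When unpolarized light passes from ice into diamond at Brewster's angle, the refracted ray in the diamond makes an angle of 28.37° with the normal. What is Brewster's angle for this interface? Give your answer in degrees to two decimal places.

Since the reflected and refracted rays are at right angles at the polarizing angle, θ_B + θ_t = 90°.
So θ_B = 90° − θ_t = 90° − 28.37° = 61.63°.

θ_B ≈ 61.63°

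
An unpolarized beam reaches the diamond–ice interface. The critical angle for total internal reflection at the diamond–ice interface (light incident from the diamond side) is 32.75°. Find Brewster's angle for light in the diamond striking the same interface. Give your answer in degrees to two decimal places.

θ_B ≈ 28.41°

sin θ_c = n₂/n₁, so n₂/n₁ = sin 32.75° = 0.5410.
Brewster: tan θ_B = n₂/n₁ = 0.5410.
θ_B = arctan(0.5410) = 28.41°.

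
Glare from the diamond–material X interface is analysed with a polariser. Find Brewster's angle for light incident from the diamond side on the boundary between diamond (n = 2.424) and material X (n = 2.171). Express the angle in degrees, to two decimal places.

θ_B ≈ 41.85°

tan θ_B = n₂/n₁ = 2.171/2.424 = 0.8956.
θ_B = arctan(0.8956) = 41.85°.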